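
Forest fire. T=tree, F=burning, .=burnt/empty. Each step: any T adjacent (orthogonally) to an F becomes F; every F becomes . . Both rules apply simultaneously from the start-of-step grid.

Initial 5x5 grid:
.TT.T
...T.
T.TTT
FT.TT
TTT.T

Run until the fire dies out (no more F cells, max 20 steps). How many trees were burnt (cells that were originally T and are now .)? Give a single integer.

Step 1: +3 fires, +1 burnt (F count now 3)
Step 2: +1 fires, +3 burnt (F count now 1)
Step 3: +1 fires, +1 burnt (F count now 1)
Step 4: +0 fires, +1 burnt (F count now 0)
Fire out after step 4
Initially T: 15, now '.': 15
Total burnt (originally-T cells now '.'): 5

Answer: 5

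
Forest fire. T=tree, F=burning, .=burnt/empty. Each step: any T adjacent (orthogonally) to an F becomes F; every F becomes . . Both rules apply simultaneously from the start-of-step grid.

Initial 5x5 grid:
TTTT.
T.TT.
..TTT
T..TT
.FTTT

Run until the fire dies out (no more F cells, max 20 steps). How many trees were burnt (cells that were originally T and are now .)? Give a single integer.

Step 1: +1 fires, +1 burnt (F count now 1)
Step 2: +1 fires, +1 burnt (F count now 1)
Step 3: +2 fires, +1 burnt (F count now 2)
Step 4: +2 fires, +2 burnt (F count now 2)
Step 5: +3 fires, +2 burnt (F count now 3)
Step 6: +2 fires, +3 burnt (F count now 2)
Step 7: +1 fires, +2 burnt (F count now 1)
Step 8: +1 fires, +1 burnt (F count now 1)
Step 9: +1 fires, +1 burnt (F count now 1)
Step 10: +1 fires, +1 burnt (F count now 1)
Step 11: +0 fires, +1 burnt (F count now 0)
Fire out after step 11
Initially T: 16, now '.': 24
Total burnt (originally-T cells now '.'): 15

Answer: 15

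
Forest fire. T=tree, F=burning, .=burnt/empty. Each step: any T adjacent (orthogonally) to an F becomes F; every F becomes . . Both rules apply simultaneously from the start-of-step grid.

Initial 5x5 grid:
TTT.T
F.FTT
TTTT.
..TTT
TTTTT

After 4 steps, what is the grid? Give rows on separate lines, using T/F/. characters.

Step 1: 5 trees catch fire, 2 burn out
  FTF.T
  ...FT
  FTFT.
  ..TTT
  TTTTT
Step 2: 5 trees catch fire, 5 burn out
  .F..T
  ....F
  .F.F.
  ..FTT
  TTTTT
Step 3: 3 trees catch fire, 5 burn out
  ....F
  .....
  .....
  ...FT
  TTFTT
Step 4: 3 trees catch fire, 3 burn out
  .....
  .....
  .....
  ....F
  TF.FT

.....
.....
.....
....F
TF.FT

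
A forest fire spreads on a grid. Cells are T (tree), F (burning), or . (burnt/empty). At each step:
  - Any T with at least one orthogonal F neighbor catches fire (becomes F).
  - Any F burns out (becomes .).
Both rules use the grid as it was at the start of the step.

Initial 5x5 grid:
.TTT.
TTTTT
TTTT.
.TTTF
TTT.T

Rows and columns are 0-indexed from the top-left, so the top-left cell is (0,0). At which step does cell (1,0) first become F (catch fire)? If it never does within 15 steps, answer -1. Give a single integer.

Step 1: cell (1,0)='T' (+2 fires, +1 burnt)
Step 2: cell (1,0)='T' (+2 fires, +2 burnt)
Step 3: cell (1,0)='T' (+4 fires, +2 burnt)
Step 4: cell (1,0)='T' (+5 fires, +4 burnt)
Step 5: cell (1,0)='T' (+4 fires, +5 burnt)
Step 6: cell (1,0)='F' (+2 fires, +4 burnt)
  -> target ignites at step 6
Step 7: cell (1,0)='.' (+0 fires, +2 burnt)
  fire out at step 7

6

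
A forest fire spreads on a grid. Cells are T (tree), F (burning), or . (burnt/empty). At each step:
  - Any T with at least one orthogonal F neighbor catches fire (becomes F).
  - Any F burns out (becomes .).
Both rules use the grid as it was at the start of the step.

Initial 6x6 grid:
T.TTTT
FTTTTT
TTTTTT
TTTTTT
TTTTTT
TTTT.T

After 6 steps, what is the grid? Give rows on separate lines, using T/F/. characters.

Step 1: 3 trees catch fire, 1 burn out
  F.TTTT
  .FTTTT
  FTTTTT
  TTTTTT
  TTTTTT
  TTTT.T
Step 2: 3 trees catch fire, 3 burn out
  ..TTTT
  ..FTTT
  .FTTTT
  FTTTTT
  TTTTTT
  TTTT.T
Step 3: 5 trees catch fire, 3 burn out
  ..FTTT
  ...FTT
  ..FTTT
  .FTTTT
  FTTTTT
  TTTT.T
Step 4: 6 trees catch fire, 5 burn out
  ...FTT
  ....FT
  ...FTT
  ..FTTT
  .FTTTT
  FTTT.T
Step 5: 6 trees catch fire, 6 burn out
  ....FT
  .....F
  ....FT
  ...FTT
  ..FTTT
  .FTT.T
Step 6: 5 trees catch fire, 6 burn out
  .....F
  ......
  .....F
  ....FT
  ...FTT
  ..FT.T

.....F
......
.....F
....FT
...FTT
..FT.T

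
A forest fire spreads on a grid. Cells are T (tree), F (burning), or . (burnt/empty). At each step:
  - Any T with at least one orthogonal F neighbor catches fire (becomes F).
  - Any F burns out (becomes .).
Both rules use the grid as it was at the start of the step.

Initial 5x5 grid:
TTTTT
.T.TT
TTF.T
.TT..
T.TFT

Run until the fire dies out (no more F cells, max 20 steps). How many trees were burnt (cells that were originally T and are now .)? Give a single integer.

Step 1: +4 fires, +2 burnt (F count now 4)
Step 2: +3 fires, +4 burnt (F count now 3)
Step 3: +1 fires, +3 burnt (F count now 1)
Step 4: +2 fires, +1 burnt (F count now 2)
Step 5: +1 fires, +2 burnt (F count now 1)
Step 6: +2 fires, +1 burnt (F count now 2)
Step 7: +1 fires, +2 burnt (F count now 1)
Step 8: +1 fires, +1 burnt (F count now 1)
Step 9: +0 fires, +1 burnt (F count now 0)
Fire out after step 9
Initially T: 16, now '.': 24
Total burnt (originally-T cells now '.'): 15

Answer: 15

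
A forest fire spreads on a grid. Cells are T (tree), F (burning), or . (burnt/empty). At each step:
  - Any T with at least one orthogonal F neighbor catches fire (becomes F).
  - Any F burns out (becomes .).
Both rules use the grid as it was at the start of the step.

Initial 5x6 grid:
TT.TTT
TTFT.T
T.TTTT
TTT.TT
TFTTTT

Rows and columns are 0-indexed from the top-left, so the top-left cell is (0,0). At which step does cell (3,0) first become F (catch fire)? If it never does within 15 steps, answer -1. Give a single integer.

Step 1: cell (3,0)='T' (+6 fires, +2 burnt)
Step 2: cell (3,0)='F' (+7 fires, +6 burnt)
  -> target ignites at step 2
Step 3: cell (3,0)='.' (+5 fires, +7 burnt)
Step 4: cell (3,0)='.' (+4 fires, +5 burnt)
Step 5: cell (3,0)='.' (+2 fires, +4 burnt)
Step 6: cell (3,0)='.' (+0 fires, +2 burnt)
  fire out at step 6

2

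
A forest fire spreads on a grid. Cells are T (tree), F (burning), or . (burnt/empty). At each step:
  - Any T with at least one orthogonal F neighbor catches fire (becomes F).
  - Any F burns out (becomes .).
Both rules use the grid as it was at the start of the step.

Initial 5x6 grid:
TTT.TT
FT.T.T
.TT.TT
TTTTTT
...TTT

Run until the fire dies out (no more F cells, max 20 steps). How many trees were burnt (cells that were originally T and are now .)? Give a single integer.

Step 1: +2 fires, +1 burnt (F count now 2)
Step 2: +2 fires, +2 burnt (F count now 2)
Step 3: +3 fires, +2 burnt (F count now 3)
Step 4: +2 fires, +3 burnt (F count now 2)
Step 5: +1 fires, +2 burnt (F count now 1)
Step 6: +2 fires, +1 burnt (F count now 2)
Step 7: +3 fires, +2 burnt (F count now 3)
Step 8: +2 fires, +3 burnt (F count now 2)
Step 9: +1 fires, +2 burnt (F count now 1)
Step 10: +1 fires, +1 burnt (F count now 1)
Step 11: +1 fires, +1 burnt (F count now 1)
Step 12: +0 fires, +1 burnt (F count now 0)
Fire out after step 12
Initially T: 21, now '.': 29
Total burnt (originally-T cells now '.'): 20

Answer: 20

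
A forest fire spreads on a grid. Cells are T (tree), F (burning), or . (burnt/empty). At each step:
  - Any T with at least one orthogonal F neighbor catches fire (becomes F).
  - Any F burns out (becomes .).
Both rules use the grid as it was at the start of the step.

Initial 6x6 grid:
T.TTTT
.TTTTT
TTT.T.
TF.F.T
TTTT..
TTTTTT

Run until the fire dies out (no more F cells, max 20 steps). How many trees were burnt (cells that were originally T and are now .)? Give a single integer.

Step 1: +4 fires, +2 burnt (F count now 4)
Step 2: +7 fires, +4 burnt (F count now 7)
Step 3: +4 fires, +7 burnt (F count now 4)
Step 4: +3 fires, +4 burnt (F count now 3)
Step 5: +2 fires, +3 burnt (F count now 2)
Step 6: +3 fires, +2 burnt (F count now 3)
Step 7: +1 fires, +3 burnt (F count now 1)
Step 8: +0 fires, +1 burnt (F count now 0)
Fire out after step 8
Initially T: 26, now '.': 34
Total burnt (originally-T cells now '.'): 24

Answer: 24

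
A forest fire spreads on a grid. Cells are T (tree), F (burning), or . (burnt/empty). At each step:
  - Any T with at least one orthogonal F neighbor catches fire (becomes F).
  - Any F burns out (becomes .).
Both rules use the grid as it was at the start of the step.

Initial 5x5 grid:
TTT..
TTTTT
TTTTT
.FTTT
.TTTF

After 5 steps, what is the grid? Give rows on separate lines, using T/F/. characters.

Step 1: 5 trees catch fire, 2 burn out
  TTT..
  TTTTT
  TFTTT
  ..FTF
  .FTF.
Step 2: 6 trees catch fire, 5 burn out
  TTT..
  TFTTT
  F.FTF
  ...F.
  ..F..
Step 3: 5 trees catch fire, 6 burn out
  TFT..
  F.FTF
  ...F.
  .....
  .....
Step 4: 3 trees catch fire, 5 burn out
  F.F..
  ...F.
  .....
  .....
  .....
Step 5: 0 trees catch fire, 3 burn out
  .....
  .....
  .....
  .....
  .....

.....
.....
.....
.....
.....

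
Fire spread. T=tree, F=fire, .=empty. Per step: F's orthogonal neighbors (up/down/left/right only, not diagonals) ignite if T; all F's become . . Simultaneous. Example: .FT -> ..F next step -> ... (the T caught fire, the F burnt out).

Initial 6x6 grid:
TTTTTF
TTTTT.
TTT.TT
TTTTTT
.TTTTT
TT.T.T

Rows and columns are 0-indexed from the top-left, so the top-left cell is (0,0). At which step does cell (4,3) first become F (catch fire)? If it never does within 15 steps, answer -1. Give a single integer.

Step 1: cell (4,3)='T' (+1 fires, +1 burnt)
Step 2: cell (4,3)='T' (+2 fires, +1 burnt)
Step 3: cell (4,3)='T' (+3 fires, +2 burnt)
Step 4: cell (4,3)='T' (+4 fires, +3 burnt)
Step 5: cell (4,3)='T' (+6 fires, +4 burnt)
Step 6: cell (4,3)='F' (+5 fires, +6 burnt)
  -> target ignites at step 6
Step 7: cell (4,3)='.' (+5 fires, +5 burnt)
Step 8: cell (4,3)='.' (+2 fires, +5 burnt)
Step 9: cell (4,3)='.' (+1 fires, +2 burnt)
Step 10: cell (4,3)='.' (+1 fires, +1 burnt)
Step 11: cell (4,3)='.' (+0 fires, +1 burnt)
  fire out at step 11

6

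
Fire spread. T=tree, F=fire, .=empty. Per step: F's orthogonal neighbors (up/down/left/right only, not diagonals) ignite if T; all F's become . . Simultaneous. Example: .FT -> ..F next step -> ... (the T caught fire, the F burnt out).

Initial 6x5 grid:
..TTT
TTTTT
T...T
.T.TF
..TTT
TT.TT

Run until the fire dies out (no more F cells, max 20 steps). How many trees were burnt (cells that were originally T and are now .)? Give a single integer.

Answer: 16

Derivation:
Step 1: +3 fires, +1 burnt (F count now 3)
Step 2: +3 fires, +3 burnt (F count now 3)
Step 3: +4 fires, +3 burnt (F count now 4)
Step 4: +2 fires, +4 burnt (F count now 2)
Step 5: +2 fires, +2 burnt (F count now 2)
Step 6: +1 fires, +2 burnt (F count now 1)
Step 7: +1 fires, +1 burnt (F count now 1)
Step 8: +0 fires, +1 burnt (F count now 0)
Fire out after step 8
Initially T: 19, now '.': 27
Total burnt (originally-T cells now '.'): 16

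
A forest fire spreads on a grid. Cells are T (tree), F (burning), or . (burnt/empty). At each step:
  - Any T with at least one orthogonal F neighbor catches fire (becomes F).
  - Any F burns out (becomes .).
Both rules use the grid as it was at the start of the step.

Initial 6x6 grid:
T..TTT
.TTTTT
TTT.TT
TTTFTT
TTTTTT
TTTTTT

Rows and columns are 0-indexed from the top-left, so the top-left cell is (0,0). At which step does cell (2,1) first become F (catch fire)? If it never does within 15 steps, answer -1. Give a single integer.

Step 1: cell (2,1)='T' (+3 fires, +1 burnt)
Step 2: cell (2,1)='T' (+7 fires, +3 burnt)
Step 3: cell (2,1)='F' (+9 fires, +7 burnt)
  -> target ignites at step 3
Step 4: cell (2,1)='.' (+8 fires, +9 burnt)
Step 5: cell (2,1)='.' (+3 fires, +8 burnt)
Step 6: cell (2,1)='.' (+0 fires, +3 burnt)
  fire out at step 6

3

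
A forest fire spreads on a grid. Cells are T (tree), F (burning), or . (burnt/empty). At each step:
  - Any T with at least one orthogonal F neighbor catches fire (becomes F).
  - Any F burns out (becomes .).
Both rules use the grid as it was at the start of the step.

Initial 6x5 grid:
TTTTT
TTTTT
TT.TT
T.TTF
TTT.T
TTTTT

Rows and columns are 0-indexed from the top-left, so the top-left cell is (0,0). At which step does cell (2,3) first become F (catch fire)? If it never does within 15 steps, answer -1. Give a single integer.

Step 1: cell (2,3)='T' (+3 fires, +1 burnt)
Step 2: cell (2,3)='F' (+4 fires, +3 burnt)
  -> target ignites at step 2
Step 3: cell (2,3)='.' (+4 fires, +4 burnt)
Step 4: cell (2,3)='.' (+4 fires, +4 burnt)
Step 5: cell (2,3)='.' (+4 fires, +4 burnt)
Step 6: cell (2,3)='.' (+5 fires, +4 burnt)
Step 7: cell (2,3)='.' (+2 fires, +5 burnt)
Step 8: cell (2,3)='.' (+0 fires, +2 burnt)
  fire out at step 8

2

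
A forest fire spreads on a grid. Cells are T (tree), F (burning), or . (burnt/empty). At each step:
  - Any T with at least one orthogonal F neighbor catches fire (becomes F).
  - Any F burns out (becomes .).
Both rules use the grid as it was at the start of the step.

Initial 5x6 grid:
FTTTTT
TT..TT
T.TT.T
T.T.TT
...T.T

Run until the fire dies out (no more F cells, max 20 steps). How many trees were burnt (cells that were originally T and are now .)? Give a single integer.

Answer: 15

Derivation:
Step 1: +2 fires, +1 burnt (F count now 2)
Step 2: +3 fires, +2 burnt (F count now 3)
Step 3: +2 fires, +3 burnt (F count now 2)
Step 4: +1 fires, +2 burnt (F count now 1)
Step 5: +2 fires, +1 burnt (F count now 2)
Step 6: +1 fires, +2 burnt (F count now 1)
Step 7: +1 fires, +1 burnt (F count now 1)
Step 8: +1 fires, +1 burnt (F count now 1)
Step 9: +2 fires, +1 burnt (F count now 2)
Step 10: +0 fires, +2 burnt (F count now 0)
Fire out after step 10
Initially T: 19, now '.': 26
Total burnt (originally-T cells now '.'): 15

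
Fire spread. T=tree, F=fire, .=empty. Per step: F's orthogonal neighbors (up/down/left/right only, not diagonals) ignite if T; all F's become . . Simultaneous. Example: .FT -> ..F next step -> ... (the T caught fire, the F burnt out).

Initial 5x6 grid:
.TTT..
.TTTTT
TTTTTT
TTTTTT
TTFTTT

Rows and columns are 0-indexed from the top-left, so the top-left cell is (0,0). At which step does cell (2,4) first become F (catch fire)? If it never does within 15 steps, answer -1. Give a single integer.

Step 1: cell (2,4)='T' (+3 fires, +1 burnt)
Step 2: cell (2,4)='T' (+5 fires, +3 burnt)
Step 3: cell (2,4)='T' (+6 fires, +5 burnt)
Step 4: cell (2,4)='F' (+6 fires, +6 burnt)
  -> target ignites at step 4
Step 5: cell (2,4)='.' (+4 fires, +6 burnt)
Step 6: cell (2,4)='.' (+1 fires, +4 burnt)
Step 7: cell (2,4)='.' (+0 fires, +1 burnt)
  fire out at step 7

4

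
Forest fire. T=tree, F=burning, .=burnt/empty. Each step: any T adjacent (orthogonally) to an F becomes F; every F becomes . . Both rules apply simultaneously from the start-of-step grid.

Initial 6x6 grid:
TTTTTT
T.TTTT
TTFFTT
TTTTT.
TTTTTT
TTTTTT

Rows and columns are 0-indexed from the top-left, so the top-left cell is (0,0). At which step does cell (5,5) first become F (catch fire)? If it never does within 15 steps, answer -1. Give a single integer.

Step 1: cell (5,5)='T' (+6 fires, +2 burnt)
Step 2: cell (5,5)='T' (+9 fires, +6 burnt)
Step 3: cell (5,5)='T' (+9 fires, +9 burnt)
Step 4: cell (5,5)='T' (+6 fires, +9 burnt)
Step 5: cell (5,5)='F' (+2 fires, +6 burnt)
  -> target ignites at step 5
Step 6: cell (5,5)='.' (+0 fires, +2 burnt)
  fire out at step 6

5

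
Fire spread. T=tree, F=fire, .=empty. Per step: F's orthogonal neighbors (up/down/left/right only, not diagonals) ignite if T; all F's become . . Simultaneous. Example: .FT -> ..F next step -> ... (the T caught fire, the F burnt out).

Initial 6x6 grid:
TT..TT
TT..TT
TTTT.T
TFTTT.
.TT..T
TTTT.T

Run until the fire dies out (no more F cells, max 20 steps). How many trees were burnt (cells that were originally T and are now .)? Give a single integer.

Step 1: +4 fires, +1 burnt (F count now 4)
Step 2: +6 fires, +4 burnt (F count now 6)
Step 3: +6 fires, +6 burnt (F count now 6)
Step 4: +2 fires, +6 burnt (F count now 2)
Step 5: +0 fires, +2 burnt (F count now 0)
Fire out after step 5
Initially T: 25, now '.': 29
Total burnt (originally-T cells now '.'): 18

Answer: 18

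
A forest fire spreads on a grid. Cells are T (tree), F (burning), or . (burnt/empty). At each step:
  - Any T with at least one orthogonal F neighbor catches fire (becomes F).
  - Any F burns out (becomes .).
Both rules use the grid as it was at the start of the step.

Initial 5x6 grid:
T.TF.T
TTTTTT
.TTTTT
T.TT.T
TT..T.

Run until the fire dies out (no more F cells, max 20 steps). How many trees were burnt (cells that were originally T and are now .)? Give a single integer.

Answer: 17

Derivation:
Step 1: +2 fires, +1 burnt (F count now 2)
Step 2: +3 fires, +2 burnt (F count now 3)
Step 3: +5 fires, +3 burnt (F count now 5)
Step 4: +5 fires, +5 burnt (F count now 5)
Step 5: +2 fires, +5 burnt (F count now 2)
Step 6: +0 fires, +2 burnt (F count now 0)
Fire out after step 6
Initially T: 21, now '.': 26
Total burnt (originally-T cells now '.'): 17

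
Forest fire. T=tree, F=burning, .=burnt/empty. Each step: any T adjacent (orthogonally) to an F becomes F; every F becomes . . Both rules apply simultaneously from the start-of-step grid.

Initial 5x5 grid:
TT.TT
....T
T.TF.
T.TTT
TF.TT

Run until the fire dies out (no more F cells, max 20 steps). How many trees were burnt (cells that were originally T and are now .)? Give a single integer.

Answer: 9

Derivation:
Step 1: +3 fires, +2 burnt (F count now 3)
Step 2: +4 fires, +3 burnt (F count now 4)
Step 3: +2 fires, +4 burnt (F count now 2)
Step 4: +0 fires, +2 burnt (F count now 0)
Fire out after step 4
Initially T: 14, now '.': 20
Total burnt (originally-T cells now '.'): 9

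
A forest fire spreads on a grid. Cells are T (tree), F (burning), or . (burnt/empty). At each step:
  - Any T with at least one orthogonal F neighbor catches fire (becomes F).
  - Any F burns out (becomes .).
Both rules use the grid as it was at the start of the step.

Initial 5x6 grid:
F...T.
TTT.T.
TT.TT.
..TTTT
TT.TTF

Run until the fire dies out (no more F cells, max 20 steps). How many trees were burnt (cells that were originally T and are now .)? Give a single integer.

Step 1: +3 fires, +2 burnt (F count now 3)
Step 2: +4 fires, +3 burnt (F count now 4)
Step 3: +4 fires, +4 burnt (F count now 4)
Step 4: +3 fires, +4 burnt (F count now 3)
Step 5: +1 fires, +3 burnt (F count now 1)
Step 6: +0 fires, +1 burnt (F count now 0)
Fire out after step 6
Initially T: 17, now '.': 28
Total burnt (originally-T cells now '.'): 15

Answer: 15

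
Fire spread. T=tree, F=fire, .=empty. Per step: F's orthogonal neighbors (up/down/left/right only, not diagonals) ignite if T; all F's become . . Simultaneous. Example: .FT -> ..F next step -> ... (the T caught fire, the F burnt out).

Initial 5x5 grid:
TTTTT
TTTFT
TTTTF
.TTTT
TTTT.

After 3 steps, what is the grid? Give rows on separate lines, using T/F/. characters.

Step 1: 5 trees catch fire, 2 burn out
  TTTFT
  TTF.F
  TTTF.
  .TTTF
  TTTT.
Step 2: 5 trees catch fire, 5 burn out
  TTF.F
  TF...
  TTF..
  .TTF.
  TTTT.
Step 3: 5 trees catch fire, 5 burn out
  TF...
  F....
  TF...
  .TF..
  TTTF.

TF...
F....
TF...
.TF..
TTTF.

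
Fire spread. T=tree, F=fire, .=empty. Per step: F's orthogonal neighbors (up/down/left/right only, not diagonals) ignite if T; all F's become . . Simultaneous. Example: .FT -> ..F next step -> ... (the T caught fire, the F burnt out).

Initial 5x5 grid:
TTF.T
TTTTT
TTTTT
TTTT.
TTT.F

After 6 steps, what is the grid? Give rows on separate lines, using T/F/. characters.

Step 1: 2 trees catch fire, 2 burn out
  TF..T
  TTFTT
  TTTTT
  TTTT.
  TTT..
Step 2: 4 trees catch fire, 2 burn out
  F...T
  TF.FT
  TTFTT
  TTTT.
  TTT..
Step 3: 5 trees catch fire, 4 burn out
  ....T
  F...F
  TF.FT
  TTFT.
  TTT..
Step 4: 6 trees catch fire, 5 burn out
  ....F
  .....
  F...F
  TF.F.
  TTF..
Step 5: 2 trees catch fire, 6 burn out
  .....
  .....
  .....
  F....
  TF...
Step 6: 1 trees catch fire, 2 burn out
  .....
  .....
  .....
  .....
  F....

.....
.....
.....
.....
F....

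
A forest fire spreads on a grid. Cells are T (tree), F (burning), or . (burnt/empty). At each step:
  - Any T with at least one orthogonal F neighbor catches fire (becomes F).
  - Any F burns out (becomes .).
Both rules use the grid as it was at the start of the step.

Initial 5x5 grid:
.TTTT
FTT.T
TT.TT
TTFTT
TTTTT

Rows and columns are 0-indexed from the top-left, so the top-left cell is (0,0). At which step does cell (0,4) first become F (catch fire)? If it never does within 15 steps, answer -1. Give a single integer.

Step 1: cell (0,4)='T' (+5 fires, +2 burnt)
Step 2: cell (0,4)='T' (+8 fires, +5 burnt)
Step 3: cell (0,4)='T' (+4 fires, +8 burnt)
Step 4: cell (0,4)='T' (+2 fires, +4 burnt)
Step 5: cell (0,4)='F' (+1 fires, +2 burnt)
  -> target ignites at step 5
Step 6: cell (0,4)='.' (+0 fires, +1 burnt)
  fire out at step 6

5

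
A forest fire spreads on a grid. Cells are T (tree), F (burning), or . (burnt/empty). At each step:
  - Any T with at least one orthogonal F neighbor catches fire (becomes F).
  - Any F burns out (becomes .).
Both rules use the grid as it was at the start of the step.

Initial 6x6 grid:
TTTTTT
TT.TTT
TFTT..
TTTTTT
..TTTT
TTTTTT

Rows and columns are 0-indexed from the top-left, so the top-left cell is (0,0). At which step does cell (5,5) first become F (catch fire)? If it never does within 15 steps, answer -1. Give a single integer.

Step 1: cell (5,5)='T' (+4 fires, +1 burnt)
Step 2: cell (5,5)='T' (+5 fires, +4 burnt)
Step 3: cell (5,5)='T' (+5 fires, +5 burnt)
Step 4: cell (5,5)='T' (+5 fires, +5 burnt)
Step 5: cell (5,5)='T' (+6 fires, +5 burnt)
Step 6: cell (5,5)='T' (+4 fires, +6 burnt)
Step 7: cell (5,5)='F' (+1 fires, +4 burnt)
  -> target ignites at step 7
Step 8: cell (5,5)='.' (+0 fires, +1 burnt)
  fire out at step 8

7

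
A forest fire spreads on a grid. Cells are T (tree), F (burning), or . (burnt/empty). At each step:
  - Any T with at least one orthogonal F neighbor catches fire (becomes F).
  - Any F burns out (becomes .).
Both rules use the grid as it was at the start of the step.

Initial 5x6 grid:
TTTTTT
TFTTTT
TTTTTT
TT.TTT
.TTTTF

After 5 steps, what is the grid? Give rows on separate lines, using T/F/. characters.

Step 1: 6 trees catch fire, 2 burn out
  TFTTTT
  F.FTTT
  TFTTTT
  TT.TTF
  .TTTF.
Step 2: 9 trees catch fire, 6 burn out
  F.FTTT
  ...FTT
  F.FTTF
  TF.TF.
  .TTF..
Step 3: 9 trees catch fire, 9 burn out
  ...FTT
  ....FF
  ...FF.
  F..F..
  .FF...
Step 4: 2 trees catch fire, 9 burn out
  ....FF
  ......
  ......
  ......
  ......
Step 5: 0 trees catch fire, 2 burn out
  ......
  ......
  ......
  ......
  ......

......
......
......
......
......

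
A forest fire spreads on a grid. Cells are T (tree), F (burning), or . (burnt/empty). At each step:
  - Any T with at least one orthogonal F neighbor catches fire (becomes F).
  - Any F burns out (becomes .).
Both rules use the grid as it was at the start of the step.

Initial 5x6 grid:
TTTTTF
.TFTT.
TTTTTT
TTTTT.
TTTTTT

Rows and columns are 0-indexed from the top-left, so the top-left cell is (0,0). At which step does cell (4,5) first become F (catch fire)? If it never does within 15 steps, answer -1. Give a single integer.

Step 1: cell (4,5)='T' (+5 fires, +2 burnt)
Step 2: cell (4,5)='T' (+6 fires, +5 burnt)
Step 3: cell (4,5)='T' (+6 fires, +6 burnt)
Step 4: cell (4,5)='T' (+5 fires, +6 burnt)
Step 5: cell (4,5)='T' (+2 fires, +5 burnt)
Step 6: cell (4,5)='F' (+1 fires, +2 burnt)
  -> target ignites at step 6
Step 7: cell (4,5)='.' (+0 fires, +1 burnt)
  fire out at step 7

6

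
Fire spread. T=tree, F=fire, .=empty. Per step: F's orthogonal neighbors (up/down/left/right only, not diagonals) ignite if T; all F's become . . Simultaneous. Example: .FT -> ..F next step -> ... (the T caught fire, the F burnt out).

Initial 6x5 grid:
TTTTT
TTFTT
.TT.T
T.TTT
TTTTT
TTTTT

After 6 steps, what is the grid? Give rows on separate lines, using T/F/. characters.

Step 1: 4 trees catch fire, 1 burn out
  TTFTT
  TF.FT
  .TF.T
  T.TTT
  TTTTT
  TTTTT
Step 2: 6 trees catch fire, 4 burn out
  TF.FT
  F...F
  .F..T
  T.FTT
  TTTTT
  TTTTT
Step 3: 5 trees catch fire, 6 burn out
  F...F
  .....
  ....F
  T..FT
  TTFTT
  TTTTT
Step 4: 4 trees catch fire, 5 burn out
  .....
  .....
  .....
  T...F
  TF.FT
  TTFTT
Step 5: 4 trees catch fire, 4 burn out
  .....
  .....
  .....
  T....
  F...F
  TF.FT
Step 6: 3 trees catch fire, 4 burn out
  .....
  .....
  .....
  F....
  .....
  F...F

.....
.....
.....
F....
.....
F...F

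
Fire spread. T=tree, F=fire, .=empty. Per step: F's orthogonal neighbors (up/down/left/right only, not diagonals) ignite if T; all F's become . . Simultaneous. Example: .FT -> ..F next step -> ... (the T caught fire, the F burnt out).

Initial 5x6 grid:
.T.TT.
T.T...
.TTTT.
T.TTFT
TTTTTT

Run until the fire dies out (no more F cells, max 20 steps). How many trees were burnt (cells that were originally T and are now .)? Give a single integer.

Step 1: +4 fires, +1 burnt (F count now 4)
Step 2: +4 fires, +4 burnt (F count now 4)
Step 3: +2 fires, +4 burnt (F count now 2)
Step 4: +3 fires, +2 burnt (F count now 3)
Step 5: +1 fires, +3 burnt (F count now 1)
Step 6: +1 fires, +1 burnt (F count now 1)
Step 7: +0 fires, +1 burnt (F count now 0)
Fire out after step 7
Initially T: 19, now '.': 26
Total burnt (originally-T cells now '.'): 15

Answer: 15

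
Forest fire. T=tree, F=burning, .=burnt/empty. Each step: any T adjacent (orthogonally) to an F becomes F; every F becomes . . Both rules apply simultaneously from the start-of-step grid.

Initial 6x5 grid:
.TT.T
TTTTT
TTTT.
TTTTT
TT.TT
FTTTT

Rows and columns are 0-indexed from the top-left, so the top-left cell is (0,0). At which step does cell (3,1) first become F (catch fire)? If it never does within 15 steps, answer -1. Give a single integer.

Step 1: cell (3,1)='T' (+2 fires, +1 burnt)
Step 2: cell (3,1)='T' (+3 fires, +2 burnt)
Step 3: cell (3,1)='F' (+3 fires, +3 burnt)
  -> target ignites at step 3
Step 4: cell (3,1)='.' (+5 fires, +3 burnt)
Step 5: cell (3,1)='.' (+4 fires, +5 burnt)
Step 6: cell (3,1)='.' (+4 fires, +4 burnt)
Step 7: cell (3,1)='.' (+2 fires, +4 burnt)
Step 8: cell (3,1)='.' (+1 fires, +2 burnt)
Step 9: cell (3,1)='.' (+1 fires, +1 burnt)
Step 10: cell (3,1)='.' (+0 fires, +1 burnt)
  fire out at step 10

3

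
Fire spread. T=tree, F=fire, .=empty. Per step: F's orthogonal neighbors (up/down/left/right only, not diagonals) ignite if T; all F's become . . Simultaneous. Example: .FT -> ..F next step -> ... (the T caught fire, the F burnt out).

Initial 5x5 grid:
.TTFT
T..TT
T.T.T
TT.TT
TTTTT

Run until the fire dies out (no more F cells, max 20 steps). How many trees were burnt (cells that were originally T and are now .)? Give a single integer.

Step 1: +3 fires, +1 burnt (F count now 3)
Step 2: +2 fires, +3 burnt (F count now 2)
Step 3: +1 fires, +2 burnt (F count now 1)
Step 4: +1 fires, +1 burnt (F count now 1)
Step 5: +2 fires, +1 burnt (F count now 2)
Step 6: +1 fires, +2 burnt (F count now 1)
Step 7: +1 fires, +1 burnt (F count now 1)
Step 8: +1 fires, +1 burnt (F count now 1)
Step 9: +2 fires, +1 burnt (F count now 2)
Step 10: +1 fires, +2 burnt (F count now 1)
Step 11: +1 fires, +1 burnt (F count now 1)
Step 12: +1 fires, +1 burnt (F count now 1)
Step 13: +0 fires, +1 burnt (F count now 0)
Fire out after step 13
Initially T: 18, now '.': 24
Total burnt (originally-T cells now '.'): 17

Answer: 17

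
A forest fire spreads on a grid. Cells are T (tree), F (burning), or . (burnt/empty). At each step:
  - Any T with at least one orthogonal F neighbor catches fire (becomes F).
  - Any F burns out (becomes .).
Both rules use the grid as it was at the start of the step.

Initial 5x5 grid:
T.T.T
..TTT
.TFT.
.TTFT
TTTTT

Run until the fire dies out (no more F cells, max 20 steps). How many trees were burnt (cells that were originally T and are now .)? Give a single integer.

Step 1: +6 fires, +2 burnt (F count now 6)
Step 2: +5 fires, +6 burnt (F count now 5)
Step 3: +2 fires, +5 burnt (F count now 2)
Step 4: +2 fires, +2 burnt (F count now 2)
Step 5: +0 fires, +2 burnt (F count now 0)
Fire out after step 5
Initially T: 16, now '.': 24
Total burnt (originally-T cells now '.'): 15

Answer: 15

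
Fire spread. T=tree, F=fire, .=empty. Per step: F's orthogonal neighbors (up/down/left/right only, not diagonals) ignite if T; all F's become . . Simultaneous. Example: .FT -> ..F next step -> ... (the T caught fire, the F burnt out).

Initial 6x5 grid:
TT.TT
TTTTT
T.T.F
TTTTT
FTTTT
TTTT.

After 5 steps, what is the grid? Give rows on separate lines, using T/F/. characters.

Step 1: 5 trees catch fire, 2 burn out
  TT.TT
  TTTTF
  T.T..
  FTTTF
  .FTTT
  FTTT.
Step 2: 8 trees catch fire, 5 burn out
  TT.TF
  TTTF.
  F.T..
  .FTF.
  ..FTF
  .FTT.
Step 3: 6 trees catch fire, 8 burn out
  TT.F.
  FTF..
  ..T..
  ..F..
  ...F.
  ..FT.
Step 4: 4 trees catch fire, 6 burn out
  FT...
  .F...
  ..F..
  .....
  .....
  ...F.
Step 5: 1 trees catch fire, 4 burn out
  .F...
  .....
  .....
  .....
  .....
  .....

.F...
.....
.....
.....
.....
.....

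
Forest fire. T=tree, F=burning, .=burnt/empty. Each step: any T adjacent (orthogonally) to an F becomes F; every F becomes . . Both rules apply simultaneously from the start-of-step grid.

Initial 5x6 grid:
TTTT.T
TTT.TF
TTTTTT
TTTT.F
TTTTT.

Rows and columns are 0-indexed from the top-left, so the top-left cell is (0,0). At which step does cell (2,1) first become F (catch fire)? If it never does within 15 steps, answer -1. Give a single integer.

Step 1: cell (2,1)='T' (+3 fires, +2 burnt)
Step 2: cell (2,1)='T' (+1 fires, +3 burnt)
Step 3: cell (2,1)='T' (+1 fires, +1 burnt)
Step 4: cell (2,1)='T' (+2 fires, +1 burnt)
Step 5: cell (2,1)='F' (+4 fires, +2 burnt)
  -> target ignites at step 5
Step 6: cell (2,1)='.' (+6 fires, +4 burnt)
Step 7: cell (2,1)='.' (+5 fires, +6 burnt)
Step 8: cell (2,1)='.' (+2 fires, +5 burnt)
Step 9: cell (2,1)='.' (+0 fires, +2 burnt)
  fire out at step 9

5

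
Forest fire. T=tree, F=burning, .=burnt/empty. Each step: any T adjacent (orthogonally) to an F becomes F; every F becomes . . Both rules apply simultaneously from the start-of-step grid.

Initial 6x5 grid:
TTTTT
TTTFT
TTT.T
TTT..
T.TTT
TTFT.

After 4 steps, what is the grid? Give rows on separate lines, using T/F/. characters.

Step 1: 6 trees catch fire, 2 burn out
  TTTFT
  TTF.F
  TTT.T
  TTT..
  T.FTT
  TF.F.
Step 2: 8 trees catch fire, 6 burn out
  TTF.F
  TF...
  TTF.F
  TTF..
  T..FT
  F....
Step 3: 6 trees catch fire, 8 burn out
  TF...
  F....
  TF...
  TF...
  F...F
  .....
Step 4: 3 trees catch fire, 6 burn out
  F....
  .....
  F....
  F....
  .....
  .....

F....
.....
F....
F....
.....
.....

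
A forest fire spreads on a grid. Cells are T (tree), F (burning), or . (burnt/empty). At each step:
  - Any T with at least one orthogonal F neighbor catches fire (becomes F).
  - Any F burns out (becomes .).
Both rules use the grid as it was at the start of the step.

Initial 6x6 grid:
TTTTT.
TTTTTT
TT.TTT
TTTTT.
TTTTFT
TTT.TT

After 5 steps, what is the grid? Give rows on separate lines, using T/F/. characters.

Step 1: 4 trees catch fire, 1 burn out
  TTTTT.
  TTTTTT
  TT.TTT
  TTTTF.
  TTTF.F
  TTT.FT
Step 2: 4 trees catch fire, 4 burn out
  TTTTT.
  TTTTTT
  TT.TFT
  TTTF..
  TTF...
  TTT..F
Step 3: 6 trees catch fire, 4 burn out
  TTTTT.
  TTTTFT
  TT.F.F
  TTF...
  TF....
  TTF...
Step 4: 6 trees catch fire, 6 burn out
  TTTTF.
  TTTF.F
  TT....
  TF....
  F.....
  TF....
Step 5: 5 trees catch fire, 6 burn out
  TTTF..
  TTF...
  TF....
  F.....
  ......
  F.....

TTTF..
TTF...
TF....
F.....
......
F.....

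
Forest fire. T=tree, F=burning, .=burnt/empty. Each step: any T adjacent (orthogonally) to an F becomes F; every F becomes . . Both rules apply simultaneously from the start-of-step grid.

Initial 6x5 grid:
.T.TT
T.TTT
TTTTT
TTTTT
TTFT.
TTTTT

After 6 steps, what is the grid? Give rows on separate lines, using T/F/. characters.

Step 1: 4 trees catch fire, 1 burn out
  .T.TT
  T.TTT
  TTTTT
  TTFTT
  TF.F.
  TTFTT
Step 2: 6 trees catch fire, 4 burn out
  .T.TT
  T.TTT
  TTFTT
  TF.FT
  F....
  TF.FT
Step 3: 7 trees catch fire, 6 burn out
  .T.TT
  T.FTT
  TF.FT
  F...F
  .....
  F...F
Step 4: 3 trees catch fire, 7 burn out
  .T.TT
  T..FT
  F...F
  .....
  .....
  .....
Step 5: 3 trees catch fire, 3 burn out
  .T.FT
  F...F
  .....
  .....
  .....
  .....
Step 6: 1 trees catch fire, 3 burn out
  .T..F
  .....
  .....
  .....
  .....
  .....

.T..F
.....
.....
.....
.....
.....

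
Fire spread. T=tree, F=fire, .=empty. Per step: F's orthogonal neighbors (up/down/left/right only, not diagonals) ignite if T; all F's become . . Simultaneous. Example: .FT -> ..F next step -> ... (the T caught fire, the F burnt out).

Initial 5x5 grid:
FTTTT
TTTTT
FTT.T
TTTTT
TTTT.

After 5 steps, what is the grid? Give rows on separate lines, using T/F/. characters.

Step 1: 4 trees catch fire, 2 burn out
  .FTTT
  FTTTT
  .FT.T
  FTTTT
  TTTT.
Step 2: 5 trees catch fire, 4 burn out
  ..FTT
  .FTTT
  ..F.T
  .FTTT
  FTTT.
Step 3: 4 trees catch fire, 5 burn out
  ...FT
  ..FTT
  ....T
  ..FTT
  .FTT.
Step 4: 4 trees catch fire, 4 burn out
  ....F
  ...FT
  ....T
  ...FT
  ..FT.
Step 5: 3 trees catch fire, 4 burn out
  .....
  ....F
  ....T
  ....F
  ...F.

.....
....F
....T
....F
...F.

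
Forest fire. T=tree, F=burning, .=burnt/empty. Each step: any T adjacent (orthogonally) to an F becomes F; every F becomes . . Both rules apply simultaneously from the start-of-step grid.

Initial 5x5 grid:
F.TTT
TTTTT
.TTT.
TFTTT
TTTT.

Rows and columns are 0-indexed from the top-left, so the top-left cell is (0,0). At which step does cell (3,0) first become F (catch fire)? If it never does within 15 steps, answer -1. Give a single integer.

Step 1: cell (3,0)='F' (+5 fires, +2 burnt)
  -> target ignites at step 1
Step 2: cell (3,0)='.' (+5 fires, +5 burnt)
Step 3: cell (3,0)='.' (+4 fires, +5 burnt)
Step 4: cell (3,0)='.' (+2 fires, +4 burnt)
Step 5: cell (3,0)='.' (+2 fires, +2 burnt)
Step 6: cell (3,0)='.' (+1 fires, +2 burnt)
Step 7: cell (3,0)='.' (+0 fires, +1 burnt)
  fire out at step 7

1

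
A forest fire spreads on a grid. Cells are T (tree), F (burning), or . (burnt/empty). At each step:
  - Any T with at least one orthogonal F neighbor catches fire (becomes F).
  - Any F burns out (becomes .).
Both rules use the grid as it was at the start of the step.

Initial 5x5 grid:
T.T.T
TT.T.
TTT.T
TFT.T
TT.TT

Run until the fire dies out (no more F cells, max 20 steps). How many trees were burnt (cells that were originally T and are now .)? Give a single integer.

Answer: 10

Derivation:
Step 1: +4 fires, +1 burnt (F count now 4)
Step 2: +4 fires, +4 burnt (F count now 4)
Step 3: +1 fires, +4 burnt (F count now 1)
Step 4: +1 fires, +1 burnt (F count now 1)
Step 5: +0 fires, +1 burnt (F count now 0)
Fire out after step 5
Initially T: 17, now '.': 18
Total burnt (originally-T cells now '.'): 10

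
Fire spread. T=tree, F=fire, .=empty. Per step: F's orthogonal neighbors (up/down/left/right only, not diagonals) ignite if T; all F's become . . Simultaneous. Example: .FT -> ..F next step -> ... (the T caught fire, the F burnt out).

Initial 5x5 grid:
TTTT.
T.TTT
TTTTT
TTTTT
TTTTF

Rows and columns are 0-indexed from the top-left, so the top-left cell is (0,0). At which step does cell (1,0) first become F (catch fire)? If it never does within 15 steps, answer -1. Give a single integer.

Step 1: cell (1,0)='T' (+2 fires, +1 burnt)
Step 2: cell (1,0)='T' (+3 fires, +2 burnt)
Step 3: cell (1,0)='T' (+4 fires, +3 burnt)
Step 4: cell (1,0)='T' (+4 fires, +4 burnt)
Step 5: cell (1,0)='T' (+4 fires, +4 burnt)
Step 6: cell (1,0)='T' (+2 fires, +4 burnt)
Step 7: cell (1,0)='F' (+2 fires, +2 burnt)
  -> target ignites at step 7
Step 8: cell (1,0)='.' (+1 fires, +2 burnt)
Step 9: cell (1,0)='.' (+0 fires, +1 burnt)
  fire out at step 9

7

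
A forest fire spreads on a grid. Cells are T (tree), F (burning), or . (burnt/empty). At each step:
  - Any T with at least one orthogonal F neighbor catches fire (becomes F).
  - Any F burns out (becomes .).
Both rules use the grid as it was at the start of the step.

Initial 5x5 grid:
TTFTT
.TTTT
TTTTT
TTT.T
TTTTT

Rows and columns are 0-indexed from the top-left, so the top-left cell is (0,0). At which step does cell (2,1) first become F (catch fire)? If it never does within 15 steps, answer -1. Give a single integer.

Step 1: cell (2,1)='T' (+3 fires, +1 burnt)
Step 2: cell (2,1)='T' (+5 fires, +3 burnt)
Step 3: cell (2,1)='F' (+4 fires, +5 burnt)
  -> target ignites at step 3
Step 4: cell (2,1)='.' (+4 fires, +4 burnt)
Step 5: cell (2,1)='.' (+4 fires, +4 burnt)
Step 6: cell (2,1)='.' (+2 fires, +4 burnt)
Step 7: cell (2,1)='.' (+0 fires, +2 burnt)
  fire out at step 7

3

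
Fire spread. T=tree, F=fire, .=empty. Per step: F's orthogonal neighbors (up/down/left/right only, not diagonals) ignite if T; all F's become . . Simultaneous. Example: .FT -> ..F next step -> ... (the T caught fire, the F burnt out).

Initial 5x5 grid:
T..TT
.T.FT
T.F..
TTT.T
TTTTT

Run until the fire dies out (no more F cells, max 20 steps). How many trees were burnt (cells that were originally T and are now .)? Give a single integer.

Answer: 13

Derivation:
Step 1: +3 fires, +2 burnt (F count now 3)
Step 2: +3 fires, +3 burnt (F count now 3)
Step 3: +3 fires, +3 burnt (F count now 3)
Step 4: +3 fires, +3 burnt (F count now 3)
Step 5: +1 fires, +3 burnt (F count now 1)
Step 6: +0 fires, +1 burnt (F count now 0)
Fire out after step 6
Initially T: 15, now '.': 23
Total burnt (originally-T cells now '.'): 13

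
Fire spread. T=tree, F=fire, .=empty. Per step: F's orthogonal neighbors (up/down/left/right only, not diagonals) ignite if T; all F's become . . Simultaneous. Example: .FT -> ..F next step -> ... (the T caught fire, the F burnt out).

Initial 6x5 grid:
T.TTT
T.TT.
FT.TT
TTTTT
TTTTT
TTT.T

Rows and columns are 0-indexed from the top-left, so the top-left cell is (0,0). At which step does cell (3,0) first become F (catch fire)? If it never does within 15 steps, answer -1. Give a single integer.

Step 1: cell (3,0)='F' (+3 fires, +1 burnt)
  -> target ignites at step 1
Step 2: cell (3,0)='.' (+3 fires, +3 burnt)
Step 3: cell (3,0)='.' (+3 fires, +3 burnt)
Step 4: cell (3,0)='.' (+3 fires, +3 burnt)
Step 5: cell (3,0)='.' (+4 fires, +3 burnt)
Step 6: cell (3,0)='.' (+3 fires, +4 burnt)
Step 7: cell (3,0)='.' (+3 fires, +3 burnt)
Step 8: cell (3,0)='.' (+2 fires, +3 burnt)
Step 9: cell (3,0)='.' (+0 fires, +2 burnt)
  fire out at step 9

1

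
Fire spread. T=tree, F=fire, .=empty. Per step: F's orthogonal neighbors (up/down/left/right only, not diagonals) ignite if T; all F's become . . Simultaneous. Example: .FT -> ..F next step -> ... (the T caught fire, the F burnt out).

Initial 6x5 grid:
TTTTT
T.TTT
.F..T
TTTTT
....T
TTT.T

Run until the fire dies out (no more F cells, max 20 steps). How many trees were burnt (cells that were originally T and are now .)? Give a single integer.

Answer: 17

Derivation:
Step 1: +1 fires, +1 burnt (F count now 1)
Step 2: +2 fires, +1 burnt (F count now 2)
Step 3: +1 fires, +2 burnt (F count now 1)
Step 4: +1 fires, +1 burnt (F count now 1)
Step 5: +2 fires, +1 burnt (F count now 2)
Step 6: +2 fires, +2 burnt (F count now 2)
Step 7: +2 fires, +2 burnt (F count now 2)
Step 8: +2 fires, +2 burnt (F count now 2)
Step 9: +1 fires, +2 burnt (F count now 1)
Step 10: +1 fires, +1 burnt (F count now 1)
Step 11: +1 fires, +1 burnt (F count now 1)
Step 12: +1 fires, +1 burnt (F count now 1)
Step 13: +0 fires, +1 burnt (F count now 0)
Fire out after step 13
Initially T: 20, now '.': 27
Total burnt (originally-T cells now '.'): 17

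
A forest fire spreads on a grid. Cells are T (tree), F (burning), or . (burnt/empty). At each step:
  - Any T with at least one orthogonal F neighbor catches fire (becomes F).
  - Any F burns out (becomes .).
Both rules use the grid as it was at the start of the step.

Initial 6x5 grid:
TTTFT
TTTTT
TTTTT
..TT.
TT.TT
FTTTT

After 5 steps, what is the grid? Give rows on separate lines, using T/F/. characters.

Step 1: 5 trees catch fire, 2 burn out
  TTF.F
  TTTFT
  TTTTT
  ..TT.
  FT.TT
  .FTTT
Step 2: 6 trees catch fire, 5 burn out
  TF...
  TTF.F
  TTTFT
  ..TT.
  .F.TT
  ..FTT
Step 3: 6 trees catch fire, 6 burn out
  F....
  TF...
  TTF.F
  ..TF.
  ...TT
  ...FT
Step 4: 5 trees catch fire, 6 burn out
  .....
  F....
  TF...
  ..F..
  ...FT
  ....F
Step 5: 2 trees catch fire, 5 burn out
  .....
  .....
  F....
  .....
  ....F
  .....

.....
.....
F....
.....
....F
.....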